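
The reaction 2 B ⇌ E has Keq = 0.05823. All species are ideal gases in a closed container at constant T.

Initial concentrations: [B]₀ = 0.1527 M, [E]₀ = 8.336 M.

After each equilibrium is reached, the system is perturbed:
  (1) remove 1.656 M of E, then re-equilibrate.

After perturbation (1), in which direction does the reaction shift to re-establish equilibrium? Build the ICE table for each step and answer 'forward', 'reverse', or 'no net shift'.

Direction: forward

Q₀ = 357.5 vs Keq = 0.05823 ⇒ Q>K, reverse
Step 1:
                    B           E
  init         0.1527       8.336
  Δ             8.317      -4.159
  eq             8.47       4.177
  solve Keq expr → x = -4.159; check Q = 0.05823
Then remove 1.656 M of E.
Step 2:
                    B           E
  init           8.47       2.521
  Δ            -1.167      0.5837
  eq            7.302       3.105
  solve Keq expr → x = 0.5837; check Q = 0.05823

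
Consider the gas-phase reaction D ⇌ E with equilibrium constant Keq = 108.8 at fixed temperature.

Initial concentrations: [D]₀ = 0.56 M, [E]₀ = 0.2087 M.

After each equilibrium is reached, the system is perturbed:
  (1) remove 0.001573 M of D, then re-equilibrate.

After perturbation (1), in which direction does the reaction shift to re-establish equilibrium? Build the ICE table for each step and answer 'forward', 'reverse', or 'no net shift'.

Q₀ = 0.3727 vs Keq = 108.8 ⇒ Q<K, forward
Step 1:
                  D         E
  Initial      0.56    0.2087
  Change     -0.553     0.553
  Equil    0.007001    0.7617
  solve Keq expr → x = 0.553; check Q = 108.8
Then remove 0.001573 M of D.
Step 2:
                  D         E
  Initial  0.005428    0.7617
  Change   0.001559 -0.001559
  Equil    0.006987    0.7601
  solve Keq expr → x = -0.001559; check Q = 108.8

Direction: reverse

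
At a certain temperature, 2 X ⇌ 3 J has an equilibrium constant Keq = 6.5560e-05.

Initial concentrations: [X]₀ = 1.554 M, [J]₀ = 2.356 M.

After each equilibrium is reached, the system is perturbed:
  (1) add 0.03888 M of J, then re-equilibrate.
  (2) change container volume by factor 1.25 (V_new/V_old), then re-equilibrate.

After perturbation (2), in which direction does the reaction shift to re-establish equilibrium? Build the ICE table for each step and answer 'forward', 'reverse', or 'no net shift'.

Q₀ = 5.415 vs Keq = 6.5560e-05 ⇒ Q>K, reverse
Step 1:
                   X          J
  I            1.554      2.356
  C            1.514     -2.271
  E            3.068    0.08513
  solve Keq expr → x = -0.757; check Q = 6.5560e-05
Then add 0.03888 M of J.
Step 2:
                   X          J
  I            3.068      0.124
  C           0.0256   -0.03841
  E            3.094    0.08561
  solve Keq expr → x = -0.0128; check Q = 6.5560e-05
Then change container volume by factor 1.25 (V_new/V_old).
Step 3:
                   X          J
  I            2.475    0.06849
  C        -0.003479   0.005219
  E            2.471    0.07371
  solve Keq expr → x = 0.00174; check Q = 6.5560e-05

Direction: forward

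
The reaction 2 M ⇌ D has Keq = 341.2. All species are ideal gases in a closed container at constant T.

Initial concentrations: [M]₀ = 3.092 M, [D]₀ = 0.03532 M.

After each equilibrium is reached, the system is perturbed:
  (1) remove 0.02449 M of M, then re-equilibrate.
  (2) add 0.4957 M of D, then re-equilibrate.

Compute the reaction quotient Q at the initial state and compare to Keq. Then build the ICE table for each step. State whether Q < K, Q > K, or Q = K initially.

Q₀ = 0.003694 vs Keq = 341.2 ⇒ Q<K, forward
Step 1:
                   M          D
  I            3.092    0.03532
  C           -3.025      1.512
  E          0.06735      1.548
  solve Keq expr → x = 1.512; check Q = 341.2
Then remove 0.02449 M of M.
Step 2:
                   M          D
  I          0.04286      1.548
  C          0.02423   -0.01211
  E          0.06708      1.536
  solve Keq expr → x = -0.01211; check Q = 341.2
Then add 0.4957 M of D.
Step 3:
                   M          D
  I          0.06708      2.031
  C         0.009977  -0.004989
  E          0.07706      2.026
  solve Keq expr → x = -0.004989; check Q = 341.2

Q₀ = 0.003694; Q < K (proceeds forward)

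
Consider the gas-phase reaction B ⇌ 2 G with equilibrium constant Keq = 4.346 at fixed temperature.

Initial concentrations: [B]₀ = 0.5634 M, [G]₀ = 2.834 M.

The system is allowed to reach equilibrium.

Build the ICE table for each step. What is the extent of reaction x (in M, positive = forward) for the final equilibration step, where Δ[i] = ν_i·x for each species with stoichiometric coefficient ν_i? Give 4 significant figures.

x = -0.396 M

Q₀ = 14.26 vs Keq = 4.346 ⇒ Q>K, reverse
Step 1:
                   B          G
  Initial     0.5634      2.834
  Change       0.396     -0.792
  Equil       0.9594      2.042
  solve Keq expr → x = -0.396; check Q = 4.346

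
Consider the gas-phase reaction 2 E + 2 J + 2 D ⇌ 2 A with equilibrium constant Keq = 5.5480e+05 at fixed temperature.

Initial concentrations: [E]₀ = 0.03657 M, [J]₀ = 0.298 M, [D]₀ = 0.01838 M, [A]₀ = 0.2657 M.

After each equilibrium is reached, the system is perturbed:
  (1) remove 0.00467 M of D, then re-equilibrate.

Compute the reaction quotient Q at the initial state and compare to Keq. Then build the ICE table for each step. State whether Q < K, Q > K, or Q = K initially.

Q₀ = 1.7596e+06; Q > K (proceeds reverse)

Q₀ = 1.7596e+06 vs Keq = 5.5480e+05 ⇒ Q>K, reverse
Step 1:
                    E           J           D           A
  Initial     0.03657       0.298     0.01838      0.2657
  Change     0.007425    0.007425    0.007425   -0.007425
  Equil         0.044      0.3054     0.02581      0.2583
  solve Keq expr → x = -0.003713; check Q = 5.5480e+05
Then remove 0.00467 M of D.
Step 2:
                    E           J           D           A
  Initial       0.044      0.3054     0.02114      0.2583
  Change     0.002708    0.002708    0.002708   -0.002708
  Equil        0.0467      0.3081     0.02384      0.2556
  solve Keq expr → x = -0.001354; check Q = 5.5480e+05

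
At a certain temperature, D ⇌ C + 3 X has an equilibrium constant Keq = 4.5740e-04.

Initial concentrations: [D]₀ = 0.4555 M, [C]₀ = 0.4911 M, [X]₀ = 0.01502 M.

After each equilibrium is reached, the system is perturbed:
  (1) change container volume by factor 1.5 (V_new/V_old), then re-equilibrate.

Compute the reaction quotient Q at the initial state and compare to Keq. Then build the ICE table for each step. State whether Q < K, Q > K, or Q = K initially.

Q₀ = 3.6534e-06; Q < K (proceeds forward)

Q₀ = 3.6534e-06 vs Keq = 4.5740e-04 ⇒ Q<K, forward
Step 1:
                    D           C           X
  Initial      0.4555      0.4911     0.01502
  Change     -0.01936     0.01936     0.05809
  Equil        0.4361      0.5105     0.07311
  solve Keq expr → x = 0.01936; check Q = 4.5740e-04
Then change container volume by factor 1.5 (V_new/V_old).
Step 2:
                    D           C           X
  Initial      0.2908      0.3403     0.04874
  Change    -0.007726    0.007726     0.02318
  Equil         0.283       0.348     0.07192
  solve Keq expr → x = 0.007726; check Q = 4.5740e-04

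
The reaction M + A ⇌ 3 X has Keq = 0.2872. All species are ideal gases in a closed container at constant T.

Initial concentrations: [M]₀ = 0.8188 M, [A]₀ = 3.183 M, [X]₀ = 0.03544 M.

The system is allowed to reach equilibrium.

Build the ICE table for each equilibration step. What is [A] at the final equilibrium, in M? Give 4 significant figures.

[A]_eq = 2.934 M

Q₀ = 1.7079e-05 vs Keq = 0.2872 ⇒ Q<K, forward
Step 1:
                   M          A          X
  init        0.8188      3.183    0.03544
  Δ          -0.2492    -0.2492     0.7475
  eq          0.5696      2.934      0.783
  solve Keq expr → x = 0.2492; check Q = 0.2872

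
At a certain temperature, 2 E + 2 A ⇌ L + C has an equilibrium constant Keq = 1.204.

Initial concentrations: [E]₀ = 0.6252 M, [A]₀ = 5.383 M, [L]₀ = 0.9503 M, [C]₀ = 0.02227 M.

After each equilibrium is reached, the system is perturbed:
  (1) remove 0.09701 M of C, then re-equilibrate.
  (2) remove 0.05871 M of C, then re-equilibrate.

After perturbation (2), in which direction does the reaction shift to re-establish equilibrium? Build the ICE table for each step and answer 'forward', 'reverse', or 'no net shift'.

Q₀ = 0.001869 vs Keq = 1.204 ⇒ Q<K, forward
Step 1:
                  E         A         L         C
  init       0.6252     5.383    0.9503   0.02227
  Δ         -0.5162   -0.5162    0.2581    0.2581
  eq          0.109     4.867     1.208    0.2804
  solve Keq expr → x = 0.2581; check Q = 1.204
Then remove 0.09701 M of C.
Step 2:
                  E         A         L         C
  init        0.109     4.867     1.208    0.1834
  Δ        -0.01804  -0.01804  0.009018  0.009018
  eq        0.09096     4.849     1.217    0.1924
  solve Keq expr → x = 0.009018; check Q = 1.204
Then remove 0.05871 M of C.
Step 3:
                  E         A         L         C
  init      0.09096     4.849     1.217    0.1337
  Δ        -0.01292  -0.01292  0.006458  0.006458
  eq        0.07804     4.836     1.224    0.1401
  solve Keq expr → x = 0.006458; check Q = 1.204

Direction: forward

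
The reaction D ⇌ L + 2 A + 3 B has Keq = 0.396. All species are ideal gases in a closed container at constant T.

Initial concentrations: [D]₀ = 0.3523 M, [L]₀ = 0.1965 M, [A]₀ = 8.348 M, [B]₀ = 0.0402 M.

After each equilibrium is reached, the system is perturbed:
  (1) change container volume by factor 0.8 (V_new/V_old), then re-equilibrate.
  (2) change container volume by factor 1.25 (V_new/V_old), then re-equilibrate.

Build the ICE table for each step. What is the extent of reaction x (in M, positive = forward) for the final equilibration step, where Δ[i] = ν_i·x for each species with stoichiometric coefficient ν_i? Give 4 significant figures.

x = 0.01757 M

Q₀ = 0.002525 vs Keq = 0.396 ⇒ Q<K, forward
Step 1:
                   D          L          A          B
  I           0.3523     0.1965      8.348     0.0402
  C          -0.0498     0.0498     0.0996     0.1494
  E           0.3025     0.2463      8.448     0.1896
  solve Keq expr → x = 0.0498; check Q = 0.396
Then change container volume by factor 0.8 (V_new/V_old).
Step 2:
                   D          L          A          B
  I           0.3781     0.3079      10.56      0.237
  C          0.02196   -0.02196   -0.04391   -0.06587
  E           0.4001     0.2859      10.52     0.1711
  solve Keq expr → x = -0.02196; check Q = 0.396
Then change container volume by factor 1.25 (V_new/V_old).
Step 3:
                   D          L          A          B
  I           0.3201     0.2287      8.412     0.1369
  C         -0.01757    0.01757    0.03513     0.0527
  E           0.3025     0.2463      8.448     0.1896
  solve Keq expr → x = 0.01757; check Q = 0.396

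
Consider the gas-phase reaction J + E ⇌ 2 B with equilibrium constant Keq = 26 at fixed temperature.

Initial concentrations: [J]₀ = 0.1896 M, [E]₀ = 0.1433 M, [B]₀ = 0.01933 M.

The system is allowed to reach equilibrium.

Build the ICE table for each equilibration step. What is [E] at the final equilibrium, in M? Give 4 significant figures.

[E]_eq = 0.03026 M

Q₀ = 0.01375 vs Keq = 26 ⇒ Q<K, forward
Step 1:
                    J           E           B
  Initial      0.1896      0.1433     0.01933
  Change       -0.113      -0.113      0.2261
  Equil       0.07656     0.03026      0.2454
  solve Keq expr → x = 0.113; check Q = 26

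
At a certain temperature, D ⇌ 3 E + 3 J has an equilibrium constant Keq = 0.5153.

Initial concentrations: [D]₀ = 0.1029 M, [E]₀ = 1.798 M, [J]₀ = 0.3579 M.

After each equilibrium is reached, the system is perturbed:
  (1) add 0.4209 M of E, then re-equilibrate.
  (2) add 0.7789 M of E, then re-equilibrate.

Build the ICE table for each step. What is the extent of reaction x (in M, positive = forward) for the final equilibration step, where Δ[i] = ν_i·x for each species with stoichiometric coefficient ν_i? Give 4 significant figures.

Q₀ = 2.59 vs Keq = 0.5153 ⇒ Q>K, reverse
Step 1:
                    D           E           J
  Initial      0.1029       1.798      0.3579
  Change      0.03705     -0.1111     -0.1111
  Equil        0.1399       1.687      0.2468
  solve Keq expr → x = -0.03705; check Q = 0.5153
Then add 0.4209 M of E.
Step 2:
                    D           E           J
  Initial      0.1399       2.108      0.2468
  Change      0.01313     -0.0394     -0.0394
  Equil        0.1531       2.068      0.2074
  solve Keq expr → x = -0.01313; check Q = 0.5153
Then add 0.7789 M of E.
Step 3:
                    D           E           J
  Initial      0.1531       2.847      0.2074
  Change      0.01628    -0.04884    -0.04884
  Equil        0.1694       2.798      0.1585
  solve Keq expr → x = -0.01628; check Q = 0.5153

x = -0.01628 M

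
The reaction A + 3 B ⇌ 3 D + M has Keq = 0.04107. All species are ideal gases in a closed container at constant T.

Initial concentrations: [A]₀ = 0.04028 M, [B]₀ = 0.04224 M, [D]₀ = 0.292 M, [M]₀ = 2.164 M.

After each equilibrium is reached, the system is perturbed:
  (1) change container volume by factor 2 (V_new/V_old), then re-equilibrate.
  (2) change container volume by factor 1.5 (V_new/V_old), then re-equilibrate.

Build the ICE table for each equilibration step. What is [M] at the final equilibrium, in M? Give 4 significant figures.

Q₀ = 1.7748e+04 vs Keq = 0.04107 ⇒ Q>K, reverse
Step 1:
                  A         B         D         M
  Initial   0.04028   0.04224     0.292     2.164
  Change    0.08409    0.2523   -0.2523  -0.08409
  Equil      0.1244    0.2945   0.03973      2.08
  solve Keq expr → x = -0.08409; check Q = 0.04107
Then change container volume by factor 2 (V_new/V_old).
Step 2:
                  A         B         D         M
  Initial   0.06218    0.1473   0.01987      1.04
  Change          0         0         0         0
  Equil     0.06218    0.1473   0.01987      1.04
  solve Keq expr → x = 0; check Q = 0.04107
Then change container volume by factor 1.5 (V_new/V_old).
Step 3:
                  A         B         D         M
  Initial   0.04146   0.09817   0.01324    0.6933
  Change          0         0         0         0
  Equil     0.04146   0.09817   0.01324    0.6933
  solve Keq expr → x = 0; check Q = 0.04107

[M]_eq = 0.6933 M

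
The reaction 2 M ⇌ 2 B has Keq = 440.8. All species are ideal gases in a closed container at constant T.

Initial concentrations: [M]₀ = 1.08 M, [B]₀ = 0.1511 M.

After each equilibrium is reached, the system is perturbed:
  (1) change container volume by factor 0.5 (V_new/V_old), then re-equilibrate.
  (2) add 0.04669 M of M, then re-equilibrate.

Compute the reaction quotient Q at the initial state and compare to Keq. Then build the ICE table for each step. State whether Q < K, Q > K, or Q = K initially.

Q₀ = 0.01957 vs Keq = 440.8 ⇒ Q<K, forward
Step 1:
                  M         B
  Initial      1.08    0.1511
  Change     -1.024     1.024
  Equil     0.05597     1.175
  solve Keq expr → x = 0.512; check Q = 440.8
Then change container volume by factor 0.5 (V_new/V_old).
Step 2:
                  M         B
  Initial    0.1119      2.35
  Change          0         0
  Equil      0.1119      2.35
  solve Keq expr → x = 0; check Q = 440.8
Then add 0.04669 M of M.
Step 3:
                  M         B
  Initial    0.1586      2.35
  Change   -0.04457   0.04457
  Equil      0.1141     2.395
  solve Keq expr → x = 0.02228; check Q = 440.8

Q₀ = 0.01957; Q < K (proceeds forward)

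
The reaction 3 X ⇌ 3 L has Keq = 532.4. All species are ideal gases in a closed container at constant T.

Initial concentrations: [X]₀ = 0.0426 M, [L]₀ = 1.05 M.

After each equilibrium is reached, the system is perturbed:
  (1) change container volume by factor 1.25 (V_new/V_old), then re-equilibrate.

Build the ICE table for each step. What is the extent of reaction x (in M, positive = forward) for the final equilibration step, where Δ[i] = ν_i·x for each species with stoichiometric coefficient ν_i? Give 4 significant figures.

x = 0 M

Q₀ = 1.4974e+04 vs Keq = 532.4 ⇒ Q>K, reverse
Step 1:
                   X          L
  I           0.0426       1.05
  C           0.0774    -0.0774
  E             0.12     0.9726
  solve Keq expr → x = -0.0258; check Q = 532.4
Then change container volume by factor 1.25 (V_new/V_old).
Step 2:
                   X          L
  I            0.096     0.7781
  C                0          0
  E            0.096     0.7781
  solve Keq expr → x = 0; check Q = 532.4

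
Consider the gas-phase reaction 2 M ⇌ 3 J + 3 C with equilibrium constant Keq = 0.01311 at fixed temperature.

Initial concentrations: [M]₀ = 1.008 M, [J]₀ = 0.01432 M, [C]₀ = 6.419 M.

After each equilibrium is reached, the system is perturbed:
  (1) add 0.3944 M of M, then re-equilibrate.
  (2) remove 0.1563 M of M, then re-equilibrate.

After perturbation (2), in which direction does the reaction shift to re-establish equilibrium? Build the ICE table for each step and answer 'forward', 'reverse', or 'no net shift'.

Q₀ = 7.6438e-04 vs Keq = 0.01311 ⇒ Q<K, forward
Step 1:
                  M         J         C
  Initial     1.008   0.01432     6.419
  Change   -0.01475   0.02212   0.02212
  Equil      0.9933   0.03644     6.441
  solve Keq expr → x = 0.007374; check Q = 0.01311
Then add 0.3944 M of M.
Step 2:
                  M         J         C
  Initial     1.388   0.03644     6.441
  Change  -0.005939  0.008908  0.008908
  Equil       1.382   0.04535      6.45
  solve Keq expr → x = 0.002969; check Q = 0.01311
Then remove 0.1563 M of M.
Step 3:
                  M         J         C
  Initial     1.225   0.04535      6.45
  Change   0.002276 -0.003414 -0.003414
  Equil       1.228   0.04194     6.447
  solve Keq expr → x = -0.001138; check Q = 0.01311

Direction: reverse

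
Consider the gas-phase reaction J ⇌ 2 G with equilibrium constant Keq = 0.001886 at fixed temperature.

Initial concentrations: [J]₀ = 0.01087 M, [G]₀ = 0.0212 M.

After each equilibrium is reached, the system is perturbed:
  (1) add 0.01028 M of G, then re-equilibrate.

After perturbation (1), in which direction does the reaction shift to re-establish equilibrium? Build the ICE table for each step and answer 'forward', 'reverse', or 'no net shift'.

Q₀ = 0.04135 vs Keq = 0.001886 ⇒ Q>K, reverse
Step 1:
                   J          G
  I          0.01087     0.0212
  C         0.007645   -0.01529
  E          0.01852   0.005909
  solve Keq expr → x = -0.007645; check Q = 0.001886
Then add 0.01028 M of G.
Step 2:
                   J          G
  I          0.01852    0.01619
  C          0.00478  -0.009561
  E           0.0233   0.006628
  solve Keq expr → x = -0.00478; check Q = 0.001886

Direction: reverse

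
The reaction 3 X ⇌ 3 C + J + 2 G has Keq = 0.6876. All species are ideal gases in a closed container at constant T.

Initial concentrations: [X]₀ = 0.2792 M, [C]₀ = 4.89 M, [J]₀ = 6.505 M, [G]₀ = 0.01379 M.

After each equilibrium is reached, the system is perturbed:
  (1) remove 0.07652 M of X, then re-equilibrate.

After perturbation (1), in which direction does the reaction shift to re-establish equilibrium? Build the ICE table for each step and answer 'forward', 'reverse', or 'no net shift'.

Q₀ = 6.646 vs Keq = 0.6876 ⇒ Q>K, reverse
Step 1:
                  X         C         J         G
  init       0.2792      4.89     6.505   0.01379
  Δ         0.01351  -0.01351 -0.004504 -0.009007
  eq         0.2927     4.876       6.5  0.004783
  solve Keq expr → x = -0.004504; check Q = 0.6876
Then remove 0.07652 M of X.
Step 2:
                  X         C         J         G
  init       0.2162     4.876       6.5  0.004783
  Δ        0.002536 -0.002536 -8.4540e-04 -0.001691
  eq         0.2187     4.874       6.5  0.003092
  solve Keq expr → x = -8.4540e-04; check Q = 0.6876

Direction: reverse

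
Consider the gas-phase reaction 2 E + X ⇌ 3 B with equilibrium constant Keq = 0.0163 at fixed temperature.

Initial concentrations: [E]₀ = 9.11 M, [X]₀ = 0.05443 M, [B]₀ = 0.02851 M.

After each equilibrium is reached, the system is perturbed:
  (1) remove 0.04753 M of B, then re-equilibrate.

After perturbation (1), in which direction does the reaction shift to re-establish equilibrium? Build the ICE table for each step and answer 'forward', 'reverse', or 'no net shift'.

Q₀ = 5.1300e-06 vs Keq = 0.0163 ⇒ Q<K, forward
Step 1:
                    E           X           B
  I              9.11     0.05443     0.02851
  C           -0.1002    -0.05011      0.1503
  E              9.01    0.004322      0.1788
  solve Keq expr → x = 0.05011; check Q = 0.0163
Then remove 0.04753 M of B.
Step 2:
                    E           X           B
  I              9.01    0.004322      0.1313
  C         -0.004645   -0.002322    0.006967
  E             9.005       0.002      0.1383
  solve Keq expr → x = 0.002322; check Q = 0.0163

Direction: forward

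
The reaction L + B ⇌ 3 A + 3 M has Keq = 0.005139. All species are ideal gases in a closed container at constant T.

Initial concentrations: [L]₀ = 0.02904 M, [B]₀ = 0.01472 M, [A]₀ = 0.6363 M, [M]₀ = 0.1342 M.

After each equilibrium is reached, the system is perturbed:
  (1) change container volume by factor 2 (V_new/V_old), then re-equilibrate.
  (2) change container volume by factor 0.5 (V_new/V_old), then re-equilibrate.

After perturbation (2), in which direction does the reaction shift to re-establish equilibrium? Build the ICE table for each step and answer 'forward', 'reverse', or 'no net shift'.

Direction: reverse

Q₀ = 1.457 vs Keq = 0.005139 ⇒ Q>K, reverse
Step 1:
                  L         B         A         M
  init      0.02904   0.01472    0.6363    0.1342
  Δ         0.03014   0.03014  -0.09043  -0.09043
  eq        0.05918   0.04486    0.5459   0.04377
  solve Keq expr → x = -0.03014; check Q = 0.005139
Then change container volume by factor 2 (V_new/V_old).
Step 2:
                  L         B         A         M
  init      0.02959   0.02243    0.2729   0.02189
  Δ       -0.006682 -0.006682   0.02004   0.02004
  eq        0.02291   0.01575     0.293   0.04193
  solve Keq expr → x = 0.006682; check Q = 0.005139
Then change container volume by factor 0.5 (V_new/V_old).
Step 3:
                  L         B         A         M
  init      0.04582    0.0315     0.586   0.08386
  Δ         0.01336   0.01336  -0.04009  -0.04009
  eq        0.05918   0.04486    0.5459   0.04377
  solve Keq expr → x = -0.01336; check Q = 0.005139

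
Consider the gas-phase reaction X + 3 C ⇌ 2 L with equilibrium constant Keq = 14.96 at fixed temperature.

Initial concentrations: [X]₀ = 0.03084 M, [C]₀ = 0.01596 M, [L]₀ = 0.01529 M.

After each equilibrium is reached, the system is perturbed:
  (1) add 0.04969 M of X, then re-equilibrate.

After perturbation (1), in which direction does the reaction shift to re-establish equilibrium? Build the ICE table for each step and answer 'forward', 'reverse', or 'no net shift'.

Q₀ = 1865 vs Keq = 14.96 ⇒ Q>K, reverse
Step 1:
                    X           C           L
  I           0.03084     0.01596     0.01529
  C          0.005492     0.01648    -0.01098
  E           0.03633     0.03244    0.004307
  solve Keq expr → x = -0.005492; check Q = 14.96
Then add 0.04969 M of X.
Step 2:
                    X           C           L
  I           0.08602     0.03244    0.004307
  C       -7.8999e-04    -0.00237     0.00158
  E           0.08523     0.03007    0.005887
  solve Keq expr → x = 7.8999e-04; check Q = 14.96

Direction: forward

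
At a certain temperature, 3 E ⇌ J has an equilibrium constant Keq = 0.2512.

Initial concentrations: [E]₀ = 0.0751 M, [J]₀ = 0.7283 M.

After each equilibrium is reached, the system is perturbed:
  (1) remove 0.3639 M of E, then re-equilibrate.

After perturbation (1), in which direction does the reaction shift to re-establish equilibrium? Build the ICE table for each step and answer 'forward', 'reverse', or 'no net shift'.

Q₀ = 1719 vs Keq = 0.2512 ⇒ Q>K, reverse
Step 1:
                    E           J
  I            0.0751      0.7283
  C             1.066     -0.3553
  E             1.141       0.373
  solve Keq expr → x = -0.3553; check Q = 0.2512
Then remove 0.3639 M of E.
Step 2:
                    E           J
  I             0.777       0.373
  C            0.2654    -0.08848
  E             1.042      0.2846
  solve Keq expr → x = -0.08848; check Q = 0.2512

Direction: reverse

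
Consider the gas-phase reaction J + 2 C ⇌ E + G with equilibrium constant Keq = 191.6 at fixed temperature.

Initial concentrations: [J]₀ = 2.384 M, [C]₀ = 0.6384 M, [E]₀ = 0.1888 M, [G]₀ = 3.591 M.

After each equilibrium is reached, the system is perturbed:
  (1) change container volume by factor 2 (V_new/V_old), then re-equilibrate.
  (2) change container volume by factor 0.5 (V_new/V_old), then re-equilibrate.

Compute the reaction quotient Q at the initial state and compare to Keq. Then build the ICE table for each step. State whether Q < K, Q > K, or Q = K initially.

Q₀ = 0.6978 vs Keq = 191.6 ⇒ Q<K, forward
Step 1:
                  J         C         E         G
  init        2.384    0.6384    0.1888     3.591
  Δ         -0.2854   -0.5708    0.2854    0.2854
  eq          2.099   0.06761    0.4742     3.876
  solve Keq expr → x = 0.2854; check Q = 191.6
Then change container volume by factor 2 (V_new/V_old).
Step 2:
                  J         C         E         G
  init        1.049   0.03381    0.2371     1.938
  Δ        0.006556   0.01311 -0.006556 -0.006556
  eq          1.056   0.04692    0.2305     1.932
  solve Keq expr → x = -0.006556; check Q = 191.6
Then change container volume by factor 0.5 (V_new/V_old).
Step 3:
                  J         C         E         G
  init        2.112   0.09384    0.4611     3.863
  Δ        -0.01311  -0.02622   0.01311   0.01311
  eq          2.099   0.06761    0.4742     3.876
  solve Keq expr → x = 0.01311; check Q = 191.6

Q₀ = 0.6978; Q < K (proceeds forward)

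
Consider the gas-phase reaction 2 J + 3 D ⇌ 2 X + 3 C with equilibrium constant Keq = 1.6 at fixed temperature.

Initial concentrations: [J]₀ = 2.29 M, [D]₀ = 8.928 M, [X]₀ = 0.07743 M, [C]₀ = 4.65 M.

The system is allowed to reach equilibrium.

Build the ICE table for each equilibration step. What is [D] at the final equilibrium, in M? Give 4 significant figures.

Q₀ = 1.6153e-04 vs Keq = 1.6 ⇒ Q<K, forward
Step 1:
                   J          D          X          C
  init          2.29      8.928    0.07743       4.65
  Δ           -1.295     -1.943      1.295      1.943
  eq          0.9949      6.985      1.373      6.593
  solve Keq expr → x = 0.6476; check Q = 1.6

[D]_eq = 6.985 M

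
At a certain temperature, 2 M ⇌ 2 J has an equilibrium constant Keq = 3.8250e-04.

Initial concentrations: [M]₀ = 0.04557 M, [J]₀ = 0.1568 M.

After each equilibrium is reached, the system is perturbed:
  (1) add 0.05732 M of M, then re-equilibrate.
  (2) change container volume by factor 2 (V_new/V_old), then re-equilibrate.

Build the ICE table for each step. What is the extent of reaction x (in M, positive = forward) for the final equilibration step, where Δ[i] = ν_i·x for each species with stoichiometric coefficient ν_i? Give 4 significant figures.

Q₀ = 11.84 vs Keq = 3.8250e-04 ⇒ Q>K, reverse
Step 1:
                  M         J
  Initial   0.04557    0.1568
  Change     0.1529   -0.1529
  Equil      0.1985  0.003882
  solve Keq expr → x = -0.07646; check Q = 3.8250e-04
Then add 0.05732 M of M.
Step 2:
                  M         J
  Initial    0.2558  0.003882
  Change    -0.0011    0.0011
  Equil      0.2547  0.004981
  solve Keq expr → x = 5.4977e-04; check Q = 3.8250e-04
Then change container volume by factor 2 (V_new/V_old).
Step 3:
                  M         J
  Initial    0.1274  0.002491
  Change          0         0
  Equil      0.1274  0.002491
  solve Keq expr → x = 0; check Q = 3.8250e-04

x = 0 M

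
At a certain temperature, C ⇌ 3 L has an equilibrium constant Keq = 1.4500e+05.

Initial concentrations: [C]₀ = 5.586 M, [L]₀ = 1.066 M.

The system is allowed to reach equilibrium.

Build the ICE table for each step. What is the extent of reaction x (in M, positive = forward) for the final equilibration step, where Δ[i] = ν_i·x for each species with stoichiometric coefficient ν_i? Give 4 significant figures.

x = 5.548 M

Q₀ = 0.2169 vs Keq = 1.4500e+05 ⇒ Q<K, forward
Step 1:
                    C           L
  init          5.586       1.066
  Δ            -5.548       16.64
  eq           0.0383       17.71
  solve Keq expr → x = 5.548; check Q = 1.4500e+05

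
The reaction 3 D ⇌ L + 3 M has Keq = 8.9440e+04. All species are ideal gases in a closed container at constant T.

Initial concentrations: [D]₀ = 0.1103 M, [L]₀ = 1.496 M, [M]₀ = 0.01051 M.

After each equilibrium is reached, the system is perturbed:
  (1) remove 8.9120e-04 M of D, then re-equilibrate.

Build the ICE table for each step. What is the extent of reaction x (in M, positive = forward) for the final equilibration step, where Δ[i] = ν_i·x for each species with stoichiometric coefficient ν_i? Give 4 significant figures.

x = -2.8954e-04 M

Q₀ = 0.001294 vs Keq = 8.9440e+04 ⇒ Q<K, forward
Step 1:
                  D         L         M
  Initial    0.1103     1.496   0.01051
  Change    -0.1073   0.03575    0.1073
  Equil    0.003036     1.532    0.1178
  solve Keq expr → x = 0.03575; check Q = 8.9440e+04
Then remove 8.9120e-04 M of D.
Step 2:
                  D         L         M
  Initial  0.002145     1.532    0.1178
  Change  8.6862e-04 -2.8954e-04 -8.6862e-04
  Equil    0.003013     1.531    0.1169
  solve Keq expr → x = -2.8954e-04; check Q = 8.9440e+04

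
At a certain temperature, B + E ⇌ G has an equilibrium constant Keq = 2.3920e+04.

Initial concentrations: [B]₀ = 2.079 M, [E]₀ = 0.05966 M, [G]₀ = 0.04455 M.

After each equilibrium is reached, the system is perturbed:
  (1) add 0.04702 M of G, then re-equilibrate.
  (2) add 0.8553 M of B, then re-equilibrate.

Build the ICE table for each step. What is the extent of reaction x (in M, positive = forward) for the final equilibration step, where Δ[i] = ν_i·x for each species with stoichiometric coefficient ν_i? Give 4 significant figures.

x = 9.3151e-07 M

Q₀ = 0.3592 vs Keq = 2.3920e+04 ⇒ Q<K, forward
Step 1:
                   B          E          G
  init         2.079    0.05966    0.04455
  Δ         -0.05966   -0.05966    0.05966
  eq           2.019 2.1574e-06     0.1042
  solve Keq expr → x = 0.05966; check Q = 2.3920e+04
Then add 0.04702 M of G.
Step 2:
                   B          E          G
  init         2.019 2.1574e-06     0.1512
  Δ       9.7342e-07 9.7342e-07 -9.7342e-07
  eq           2.019 3.1308e-06     0.1512
  solve Keq expr → x = -9.7342e-07; check Q = 2.3920e+04
Then add 0.8553 M of B.
Step 3:
                   B          E          G
  init         2.875 3.1308e-06     0.1512
  Δ       -9.3151e-07 -9.3151e-07 9.3151e-07
  eq           2.875 2.1993e-06     0.1512
  solve Keq expr → x = 9.3151e-07; check Q = 2.3920e+04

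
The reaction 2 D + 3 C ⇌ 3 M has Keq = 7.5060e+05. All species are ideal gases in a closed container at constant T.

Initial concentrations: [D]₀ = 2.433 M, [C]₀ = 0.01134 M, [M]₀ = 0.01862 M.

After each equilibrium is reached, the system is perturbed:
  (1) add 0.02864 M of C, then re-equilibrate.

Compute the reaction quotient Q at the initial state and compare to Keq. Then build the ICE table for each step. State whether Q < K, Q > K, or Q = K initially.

Q₀ = 0.7479; Q < K (proceeds forward)

Q₀ = 0.7479 vs Keq = 7.5060e+05 ⇒ Q<K, forward
Step 1:
                   D          C          M
  Initial      2.433    0.01134    0.01862
  Change   -0.007439   -0.01116    0.01116
  Equil        2.426 1.8151e-04    0.02978
  solve Keq expr → x = 0.003719; check Q = 7.5060e+05
Then add 0.02864 M of C.
Step 2:
                   D          C          M
  Initial      2.426    0.02882    0.02978
  Change    -0.01898   -0.02846    0.02846
  Equil        2.407 3.5687e-04    0.05824
  solve Keq expr → x = 0.009488; check Q = 7.5060e+05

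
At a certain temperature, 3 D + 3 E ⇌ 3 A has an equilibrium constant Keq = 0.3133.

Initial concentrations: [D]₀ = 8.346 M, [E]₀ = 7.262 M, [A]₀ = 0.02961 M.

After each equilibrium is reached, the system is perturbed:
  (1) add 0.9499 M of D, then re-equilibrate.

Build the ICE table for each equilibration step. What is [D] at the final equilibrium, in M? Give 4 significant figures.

[D]_eq = 3.997 M

Q₀ = 1.1660e-10 vs Keq = 0.3133 ⇒ Q<K, forward
Step 1:
                    D           E           A
  init          8.346       7.262     0.02961
  Δ            -5.023      -5.023       5.023
  eq            3.323       2.239       5.053
  solve Keq expr → x = 1.674; check Q = 0.3133
Then add 0.9499 M of D.
Step 2:
                    D           E           A
  init          4.273       2.239       5.053
  Δ           -0.2759     -0.2759      0.2759
  eq            3.997       1.963       5.329
  solve Keq expr → x = 0.09197; check Q = 0.3133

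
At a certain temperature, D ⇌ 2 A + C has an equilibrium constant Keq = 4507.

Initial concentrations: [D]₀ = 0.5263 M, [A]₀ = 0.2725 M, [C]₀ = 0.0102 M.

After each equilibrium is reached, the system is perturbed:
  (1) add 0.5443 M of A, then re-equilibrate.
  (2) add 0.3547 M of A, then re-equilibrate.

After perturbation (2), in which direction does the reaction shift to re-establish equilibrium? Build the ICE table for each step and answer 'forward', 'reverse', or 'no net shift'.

Direction: reverse

Q₀ = 0.001439 vs Keq = 4507 ⇒ Q<K, forward
Step 1:
                    D           A           C
  init         0.5263      0.2725      0.0102
  Δ           -0.5261       1.052      0.5261
  eq       2.0880e-04       1.325      0.5363
  solve Keq expr → x = 0.5261; check Q = 4507
Then add 0.5443 M of A.
Step 2:
                    D           A           C
  init     2.0880e-04       1.869      0.5363
  Δ        2.0650e-04 -4.1300e-04 -2.0650e-04
  eq       4.1530e-04       1.869      0.5361
  solve Keq expr → x = -2.0650e-04; check Q = 4507
Then add 0.3547 M of A.
Step 3:
                    D           A           C
  init     4.1530e-04       2.223      0.5361
  Δ        1.7226e-04 -3.4453e-04 -1.7226e-04
  eq       5.8756e-04       2.223      0.5359
  solve Keq expr → x = -1.7226e-04; check Q = 4507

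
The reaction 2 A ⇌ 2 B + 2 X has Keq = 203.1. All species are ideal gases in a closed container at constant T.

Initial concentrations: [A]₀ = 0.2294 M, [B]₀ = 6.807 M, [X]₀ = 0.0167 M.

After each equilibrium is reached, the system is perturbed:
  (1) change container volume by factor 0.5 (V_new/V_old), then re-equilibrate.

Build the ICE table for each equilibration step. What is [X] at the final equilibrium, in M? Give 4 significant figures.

[X]_eq = 0.2498 M

Q₀ = 0.2456 vs Keq = 203.1 ⇒ Q<K, forward
Step 1:
                    A           B           X
  init         0.2294       6.807      0.0167
  Δ           -0.1487      0.1487      0.1487
  eq          0.08072       6.956      0.1654
  solve Keq expr → x = 0.07434; check Q = 203.1
Then change container volume by factor 0.5 (V_new/V_old).
Step 2:
                    A           B           X
  init         0.1614       13.91      0.3308
  Δ           0.08097    -0.08097    -0.08097
  eq           0.2424       13.83      0.2498
  solve Keq expr → x = -0.04049; check Q = 203.1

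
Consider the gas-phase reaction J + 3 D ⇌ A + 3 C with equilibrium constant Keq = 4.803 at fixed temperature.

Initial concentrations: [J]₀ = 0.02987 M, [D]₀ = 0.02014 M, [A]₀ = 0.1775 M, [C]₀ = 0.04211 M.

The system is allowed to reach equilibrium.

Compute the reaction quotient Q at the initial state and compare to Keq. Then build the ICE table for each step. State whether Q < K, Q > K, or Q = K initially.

Q₀ = 54.32 vs Keq = 4.803 ⇒ Q>K, reverse
Step 1:
                  J         D         A         C
  init      0.02987   0.02014    0.1775   0.04211
  Δ        0.003786   0.01136 -0.003786  -0.01136
  eq        0.03366    0.0315    0.1737   0.03075
  solve Keq expr → x = -0.003786; check Q = 4.803

Q₀ = 54.32; Q > K (proceeds reverse)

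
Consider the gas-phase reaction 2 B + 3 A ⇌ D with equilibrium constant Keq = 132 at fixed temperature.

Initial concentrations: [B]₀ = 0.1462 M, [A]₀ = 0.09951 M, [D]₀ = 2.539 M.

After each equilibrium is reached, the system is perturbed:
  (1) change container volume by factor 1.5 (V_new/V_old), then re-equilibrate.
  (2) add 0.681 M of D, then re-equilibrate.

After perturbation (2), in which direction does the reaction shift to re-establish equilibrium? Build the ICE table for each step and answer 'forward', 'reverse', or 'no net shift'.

Direction: reverse

Q₀ = 1.2055e+05 vs Keq = 132 ⇒ Q>K, reverse
Step 1:
                  B         A         D
  init       0.1462   0.09951     2.539
  Δ          0.2559    0.3839    -0.128
  eq         0.4021    0.4834     2.411
  solve Keq expr → x = -0.128; check Q = 132
Then change container volume by factor 1.5 (V_new/V_old).
Step 2:
                  B         A         D
  init       0.2681    0.3223     1.607
  Δ         0.08778    0.1317  -0.04389
  eq         0.3559    0.4539     1.563
  solve Keq expr → x = -0.04389; check Q = 132
Then add 0.681 M of D.
Step 3:
                  B         A         D
  init       0.3559    0.4539     2.244
  Δ         0.02378   0.03566  -0.01189
  eq         0.3796    0.4896     2.233
  solve Keq expr → x = -0.01189; check Q = 132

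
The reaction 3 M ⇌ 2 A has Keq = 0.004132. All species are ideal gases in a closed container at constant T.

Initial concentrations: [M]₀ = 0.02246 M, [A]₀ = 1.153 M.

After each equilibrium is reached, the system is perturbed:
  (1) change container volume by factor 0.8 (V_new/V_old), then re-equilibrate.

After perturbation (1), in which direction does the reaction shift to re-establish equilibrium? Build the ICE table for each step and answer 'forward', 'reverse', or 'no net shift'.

Q₀ = 1.1734e+05 vs Keq = 0.004132 ⇒ Q>K, reverse
Step 1:
                    M           A
  I           0.02246       1.153
  C             1.541      -1.027
  E             1.563      0.1257
  solve Keq expr → x = -0.5137; check Q = 0.004132
Then change container volume by factor 0.8 (V_new/V_old).
Step 2:
                    M           A
  I             1.954      0.1571
  C          -0.02315     0.01543
  E             1.931      0.1725
  solve Keq expr → x = 0.007715; check Q = 0.004132

Direction: forward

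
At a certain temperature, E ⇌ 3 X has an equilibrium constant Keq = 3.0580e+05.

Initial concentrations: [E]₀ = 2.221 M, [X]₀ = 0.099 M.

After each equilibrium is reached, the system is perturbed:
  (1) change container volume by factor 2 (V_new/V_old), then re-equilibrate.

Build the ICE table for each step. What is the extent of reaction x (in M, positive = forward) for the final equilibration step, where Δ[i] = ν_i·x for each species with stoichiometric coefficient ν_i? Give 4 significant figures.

x = 3.7852e-04 M

Q₀ = 4.3687e-04 vs Keq = 3.0580e+05 ⇒ Q<K, forward
Step 1:
                  E         X
  I           2.221     0.099
  C           -2.22      6.66
  E         0.00101     6.759
  solve Keq expr → x = 2.22; check Q = 3.0580e+05
Then change container volume by factor 2 (V_new/V_old).
Step 2:
                  E         X
  I       5.0486e-04     3.379
  C       -3.7852e-04  0.001136
  E       1.2634e-04     3.381
  solve Keq expr → x = 3.7852e-04; check Q = 3.0580e+05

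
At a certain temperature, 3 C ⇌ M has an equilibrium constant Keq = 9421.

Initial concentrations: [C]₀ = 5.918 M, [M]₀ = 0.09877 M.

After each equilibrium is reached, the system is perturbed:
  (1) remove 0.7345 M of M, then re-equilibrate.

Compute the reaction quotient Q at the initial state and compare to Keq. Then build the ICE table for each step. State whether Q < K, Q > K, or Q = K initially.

Q₀ = 4.7654e-04; Q < K (proceeds forward)

Q₀ = 4.7654e-04 vs Keq = 9421 ⇒ Q<K, forward
Step 1:
                  C         M
  Initial     5.918   0.09877
  Change     -5.858     1.953
  Equil     0.06016     2.051
  solve Keq expr → x = 1.953; check Q = 9421
Then remove 0.7345 M of M.
Step 2:
                  C         M
  Initial   0.06016     1.317
  Change  -0.008227  0.002742
  Equil     0.05193      1.32
  solve Keq expr → x = 0.002742; check Q = 9421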